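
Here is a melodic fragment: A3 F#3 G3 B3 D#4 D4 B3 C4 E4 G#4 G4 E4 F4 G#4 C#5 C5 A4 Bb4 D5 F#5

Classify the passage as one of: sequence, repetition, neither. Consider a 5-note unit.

Note 4 of cell 3 is G#4; if this were a sequence it would be A4. No unit length gives a consistent transposition pattern.

neither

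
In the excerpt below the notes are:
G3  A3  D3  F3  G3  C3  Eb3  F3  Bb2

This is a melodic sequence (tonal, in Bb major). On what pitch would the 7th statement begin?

A2

With a 3-note motive the entries are G3, F3, Eb3, each down a 2nd from the previous.
Continuing: D3 → C3 → Bb2 → A2. Statement 7 starts on A2.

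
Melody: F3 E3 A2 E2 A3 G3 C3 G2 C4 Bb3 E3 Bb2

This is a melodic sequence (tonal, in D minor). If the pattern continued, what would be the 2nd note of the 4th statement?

Grouping in 4s, the 2nd note of each cell is E3, G3, Bb3.
One more up a 3rd gives D4.

D4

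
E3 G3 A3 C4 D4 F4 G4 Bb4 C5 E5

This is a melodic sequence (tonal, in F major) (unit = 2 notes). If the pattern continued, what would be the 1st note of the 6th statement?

With 2-note cells, note 1 of each statement runs E3, A3, D4, G4, C5.
One more up a 4th gives F5.

F5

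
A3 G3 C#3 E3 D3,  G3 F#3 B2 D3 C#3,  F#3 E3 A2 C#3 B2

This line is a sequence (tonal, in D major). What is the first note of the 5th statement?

D3

Unit = 5 notes; the statements start on A3, G3, F#3, moving down a 2nd each time.
Extending the heads down a 2nd: E3 → D3.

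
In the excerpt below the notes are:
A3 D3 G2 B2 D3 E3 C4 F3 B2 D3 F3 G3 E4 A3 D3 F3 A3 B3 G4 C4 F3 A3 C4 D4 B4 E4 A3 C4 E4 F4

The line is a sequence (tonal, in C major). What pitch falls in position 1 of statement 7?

The unit is 6 notes. Position-1 pitches of the 5 shown cells: A3, C4, E4, G4, B4.
Extending up a 3rd: D5 → F5.

F5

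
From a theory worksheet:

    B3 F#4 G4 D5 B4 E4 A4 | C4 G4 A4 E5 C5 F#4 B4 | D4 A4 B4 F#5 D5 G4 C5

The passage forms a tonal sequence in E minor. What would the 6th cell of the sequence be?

G4 D5 E5 B5 G5 C5 F#5

The 7-note cells begin on B3, C4, D4 — each up a 2nd from the last.
Continuing the starts: E4 → F#4 → G4.
Statement 6 starts on G4 and keeps the same diatonic contour: G4 D5 E5 B5 G5 C5 F#5.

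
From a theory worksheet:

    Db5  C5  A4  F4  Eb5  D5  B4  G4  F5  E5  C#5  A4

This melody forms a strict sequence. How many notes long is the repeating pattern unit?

12 notes total. Splitting into 3 groups of 4:
Db5 C5 A4 F4 | Eb5 D5 B4 G4 | F5 E5 C#5 A4
Every group is a transposition up a 2nd of the one before; no shorter unit works.

4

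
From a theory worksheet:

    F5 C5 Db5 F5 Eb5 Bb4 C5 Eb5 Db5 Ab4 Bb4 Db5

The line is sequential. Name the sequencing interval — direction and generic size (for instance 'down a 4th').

Unit = 4 notes; the statements start on F5, Eb5, Db5, moving down a 2nd each time.
F5 to Eb5 is down a 2nd.

down a 2nd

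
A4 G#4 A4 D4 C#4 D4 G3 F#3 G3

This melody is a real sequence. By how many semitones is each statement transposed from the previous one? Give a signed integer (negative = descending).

Unit = 3 notes; the statements start on A4, D4, G3, moving down a 5th each time.
A4 to D4 spans -7 semitones.

-7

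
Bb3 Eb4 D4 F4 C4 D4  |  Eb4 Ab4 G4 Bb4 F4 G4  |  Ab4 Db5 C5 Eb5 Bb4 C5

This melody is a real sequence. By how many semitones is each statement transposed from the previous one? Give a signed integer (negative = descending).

5

Taking 6-note groups, the heads are Bb3, Eb4, Ab4: the pattern moves up a 4th.
Bb3→Eb4 is 63 − 58 = 5 semitones.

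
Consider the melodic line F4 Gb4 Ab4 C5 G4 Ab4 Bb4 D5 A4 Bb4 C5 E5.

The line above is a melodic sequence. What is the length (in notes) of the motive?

Try groups of 4 (3 cells in 12 notes):
F4 Gb4 Ab4 C5 | G4 Ab4 Bb4 D5 | A4 Bb4 C5 E5
That's a consistent up a 2nd shift per cell, and no other grouping gives one.

4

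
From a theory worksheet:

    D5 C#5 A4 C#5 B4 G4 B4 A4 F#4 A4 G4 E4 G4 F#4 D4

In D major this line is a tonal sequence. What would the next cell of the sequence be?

Taking 3-note groups, the heads are D5, C#5, B4, A4, G4: the pattern moves down a 2nd.
Statement 6 starts on F#4 and keeps the same diatonic contour: F#4 E4 C#4.

F#4 E4 C#4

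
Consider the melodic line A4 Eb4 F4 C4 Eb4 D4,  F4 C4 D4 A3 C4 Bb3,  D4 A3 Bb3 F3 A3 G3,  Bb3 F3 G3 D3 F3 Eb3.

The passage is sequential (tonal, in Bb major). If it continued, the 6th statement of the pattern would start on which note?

With a 6-note motive the entries are A4, F4, D4, Bb3, each down a 3rd from the previous.
Continuing: G3 → Eb3. Statement 6 starts on Eb3.

Eb3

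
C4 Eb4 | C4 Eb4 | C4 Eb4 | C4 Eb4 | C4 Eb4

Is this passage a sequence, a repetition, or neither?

repetition

Each 2-note cell is identical (C4 Eb4), restated at the same pitch.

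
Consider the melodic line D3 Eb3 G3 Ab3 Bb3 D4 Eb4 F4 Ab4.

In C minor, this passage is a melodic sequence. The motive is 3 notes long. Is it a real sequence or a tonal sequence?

tonal

Every note is diatonic to C minor.
Cell 1 has +1 semitones from note 1 to 2, but cell 2 has +2 — the interval quality changes while the contour stays the same, which is the hallmark of a tonal sequence.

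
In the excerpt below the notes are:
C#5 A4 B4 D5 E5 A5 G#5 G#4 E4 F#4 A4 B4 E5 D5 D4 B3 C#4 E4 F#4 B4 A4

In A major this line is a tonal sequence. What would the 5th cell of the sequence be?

The 7-note cells begin on C#5, G#4, D4 — each down a 4th from the last.
Continuing the starts: A3 → E3.
From E3 the diatonic shape gives E3 C#3 D3 F#3 G#3 C#4 B3.

E3 C#3 D3 F#3 G#3 C#4 B3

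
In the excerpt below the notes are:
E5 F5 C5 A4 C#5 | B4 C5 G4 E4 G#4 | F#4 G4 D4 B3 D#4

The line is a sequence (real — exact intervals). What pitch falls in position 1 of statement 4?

Grouping in 5s, the 1st note of each cell is E5, B4, F#4.
One more down a 4th gives C#4.

C#4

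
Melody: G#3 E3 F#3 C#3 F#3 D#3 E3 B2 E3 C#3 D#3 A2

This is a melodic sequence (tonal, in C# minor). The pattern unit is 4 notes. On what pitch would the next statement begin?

Taking 4-note groups, the heads are G#3, F#3, E3: the pattern moves down a 2nd.
One more step down a 2nd gives D#3.

D#3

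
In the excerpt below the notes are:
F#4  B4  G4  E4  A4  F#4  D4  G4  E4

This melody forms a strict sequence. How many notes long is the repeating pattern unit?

3

There are 9 notes; a 3-note unit gives 3 cells:
F#4 B4 G4 | E4 A4 F#4 | D4 G4 E4
Every group is a transposition down a 2nd of the one before; no shorter unit works.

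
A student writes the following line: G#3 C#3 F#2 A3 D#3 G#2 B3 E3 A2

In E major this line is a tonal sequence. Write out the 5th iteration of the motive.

D#4 G#3 C#3

The 3-note cells begin on G#3, A3, B3 — each up a 2nd from the last.
Extending up a 2nd: C#4 → D#4.
From D#4 the diatonic shape gives D#4 G#3 C#3.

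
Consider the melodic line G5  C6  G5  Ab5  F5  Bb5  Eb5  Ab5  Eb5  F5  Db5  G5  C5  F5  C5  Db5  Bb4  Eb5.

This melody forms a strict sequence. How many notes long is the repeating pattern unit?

6

18 notes total. Splitting into 3 groups of 6:
G5 C6 G5 Ab5 F5 Bb5 | Eb5 Ab5 Eb5 F5 Db5 G5 | C5 F5 C5 Db5 Bb4 Eb5
That's a consistent down a 3rd shift per cell, and no other grouping gives one.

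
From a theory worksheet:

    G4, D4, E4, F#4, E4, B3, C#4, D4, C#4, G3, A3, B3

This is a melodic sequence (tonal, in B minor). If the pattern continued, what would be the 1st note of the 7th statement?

B2

With 4-note cells, note 1 of each statement runs G4, E4, C#4.
Extending down a 3rd: A3 → F#3 → D3 → B2.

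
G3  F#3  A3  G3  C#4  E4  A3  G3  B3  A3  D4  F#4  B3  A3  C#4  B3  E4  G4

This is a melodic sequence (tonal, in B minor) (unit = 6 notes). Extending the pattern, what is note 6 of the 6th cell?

C#5

Grouping in 6s, the 6th note of each cell is E4, F#4, G4.
Extending up a 2nd: A4 → B4 → C#5.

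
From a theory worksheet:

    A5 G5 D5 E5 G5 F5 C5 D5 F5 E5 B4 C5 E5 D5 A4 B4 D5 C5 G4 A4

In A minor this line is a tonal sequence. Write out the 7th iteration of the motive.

B4 A4 E4 F4

Taking 4-note groups, the heads are A5, G5, F5, E5, D5: the pattern moves down a 2nd.
Carrying on: C5 → B4.
From B4 the diatonic shape gives B4 A4 E4 F4.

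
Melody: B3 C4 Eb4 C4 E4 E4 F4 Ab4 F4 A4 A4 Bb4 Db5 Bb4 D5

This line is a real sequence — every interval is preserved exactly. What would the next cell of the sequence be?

D5 Eb5 Gb5 Eb5 G5

Unit = 5 notes; the statements start on B3, E4, A4, moving up a 4th each time.
So cell 4 is D5 Eb5 Gb5 Eb5 G5.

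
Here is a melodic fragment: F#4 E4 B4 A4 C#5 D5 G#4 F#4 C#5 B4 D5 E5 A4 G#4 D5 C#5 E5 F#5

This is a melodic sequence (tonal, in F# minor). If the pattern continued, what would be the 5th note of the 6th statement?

A5

The unit is 6 notes. Position-5 pitches of the 3 shown cells: C#5, D5, E5.
Extending up a 2nd: F#5 → G#5 → A5.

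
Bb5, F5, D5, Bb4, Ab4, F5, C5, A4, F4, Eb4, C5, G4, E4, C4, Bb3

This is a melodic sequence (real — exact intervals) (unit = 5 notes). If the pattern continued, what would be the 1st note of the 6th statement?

Grouping in 5s, the 1st note of each cell is Bb5, F5, C5.
Each moves down a 4th. Continuing: G4 → D4 → A3.

A3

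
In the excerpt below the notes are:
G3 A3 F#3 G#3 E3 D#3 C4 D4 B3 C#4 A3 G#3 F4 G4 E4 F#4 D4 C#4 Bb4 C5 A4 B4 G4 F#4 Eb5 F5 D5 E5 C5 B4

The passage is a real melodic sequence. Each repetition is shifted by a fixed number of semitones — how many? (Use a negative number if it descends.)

5

The 6-note cells begin on G3, C4, F4, Bb4, Eb5 — each up a 4th from the last.
G3→C4 is 60 − 55 = 5 semitones.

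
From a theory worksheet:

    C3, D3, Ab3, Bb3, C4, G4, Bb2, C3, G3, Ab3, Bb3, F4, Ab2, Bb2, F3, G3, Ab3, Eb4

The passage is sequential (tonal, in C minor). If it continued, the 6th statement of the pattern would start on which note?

Taking 6-note groups, the heads are C3, Bb2, Ab2: the pattern moves down a 2nd.
Extending the heads down a 2nd: G2 → F2 → Eb2.

Eb2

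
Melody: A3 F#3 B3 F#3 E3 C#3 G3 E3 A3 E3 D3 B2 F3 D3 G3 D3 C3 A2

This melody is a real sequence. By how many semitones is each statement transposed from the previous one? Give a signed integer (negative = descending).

With a 6-note motive the entries are A3, G3, F3, each down a 2nd from the previous.
A3 to G3 spans -2 semitones.

-2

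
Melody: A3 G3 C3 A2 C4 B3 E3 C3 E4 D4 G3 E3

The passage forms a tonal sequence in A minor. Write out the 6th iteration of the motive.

Unit = 4 notes; the statements start on A3, C4, E4, moving up a 3rd each time.
Extending up a 3rd: G4 → B4 → D5.
From D5 the diatonic shape gives D5 C5 F4 D4.

D5 C5 F4 D4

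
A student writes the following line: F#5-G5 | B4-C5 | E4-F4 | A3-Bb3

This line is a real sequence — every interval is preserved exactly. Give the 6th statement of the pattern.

Taking 2-note groups, the heads are F#5, B4, E4, A3: the pattern moves down a 5th.
Carrying on: D3 → G2.
So cell 6 is G2 Ab2.

G2 Ab2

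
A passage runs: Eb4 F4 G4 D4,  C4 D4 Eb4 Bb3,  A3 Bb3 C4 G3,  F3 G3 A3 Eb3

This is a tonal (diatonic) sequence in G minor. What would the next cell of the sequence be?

Taking 4-note groups, the heads are Eb4, C4, A3, F3: the pattern moves down a 3rd.
Statement 5 starts on D3 and keeps the same diatonic contour: D3 Eb3 F3 C3.

D3 Eb3 F3 C3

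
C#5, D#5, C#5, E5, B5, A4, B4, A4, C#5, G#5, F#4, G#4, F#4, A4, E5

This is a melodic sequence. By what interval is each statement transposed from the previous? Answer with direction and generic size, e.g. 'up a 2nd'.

down a 3rd

Unit = 5 notes; the statements start on C#5, A4, F#4, moving down a 3rd each time.
C#5 to A4 is down a 3rd.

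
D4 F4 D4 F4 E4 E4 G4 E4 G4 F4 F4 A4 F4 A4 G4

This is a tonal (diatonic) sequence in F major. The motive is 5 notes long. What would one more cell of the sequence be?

The 5-note cells begin on D4, E4, F4 — each up a 2nd from the last.
Statement 4 starts on G4 and keeps the same diatonic contour: G4 Bb4 G4 Bb4 A4.

G4 Bb4 G4 Bb4 A4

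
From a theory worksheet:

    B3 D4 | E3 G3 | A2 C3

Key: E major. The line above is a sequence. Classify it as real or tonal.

real

Each cell has the same semitone pattern (3,) — intervals are preserved exactly.
And D4 lies outside E major, so the sequence is real rather than tonal.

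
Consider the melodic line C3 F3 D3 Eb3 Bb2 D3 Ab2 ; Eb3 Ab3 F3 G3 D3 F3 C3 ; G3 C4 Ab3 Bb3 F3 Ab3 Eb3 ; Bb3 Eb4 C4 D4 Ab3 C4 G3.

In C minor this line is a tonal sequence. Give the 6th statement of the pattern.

F4 Bb4 G4 Ab4 Eb4 G4 D4

Unit = 7 notes; the statements start on C3, Eb3, G3, Bb3, moving up a 3rd each time.
Carrying on: D4 → F4.
From F4 the diatonic shape gives F4 Bb4 G4 Ab4 Eb4 G4 D4.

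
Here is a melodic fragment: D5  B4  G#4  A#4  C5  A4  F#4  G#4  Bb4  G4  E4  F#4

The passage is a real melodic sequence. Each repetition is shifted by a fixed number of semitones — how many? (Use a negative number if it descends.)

-2

With a 4-note motive the entries are D5, C5, Bb4, each down a 2nd from the previous.
D5 to C5 spans -2 semitones.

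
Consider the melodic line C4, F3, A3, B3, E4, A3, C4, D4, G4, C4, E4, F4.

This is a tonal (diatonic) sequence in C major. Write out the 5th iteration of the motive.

Taking 4-note groups, the heads are C4, E4, G4: the pattern moves up a 3rd.
Carrying on: B4 → D5.
Statement 5 starts on D5 and keeps the same diatonic contour: D5 G4 B4 C5.

D5 G4 B4 C5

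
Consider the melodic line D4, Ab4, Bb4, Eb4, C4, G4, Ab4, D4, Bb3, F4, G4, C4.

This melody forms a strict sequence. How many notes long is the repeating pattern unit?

4

12 notes total. Splitting into 3 groups of 4:
D4 Ab4 Bb4 Eb4 | C4 G4 Ab4 D4 | Bb3 F4 G4 C4
Each cell is the previous one down a 2nd — so the unit is 4 notes.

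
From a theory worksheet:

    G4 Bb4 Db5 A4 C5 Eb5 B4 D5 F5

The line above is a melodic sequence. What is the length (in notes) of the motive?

There are 9 notes; a 3-note unit gives 3 cells:
G4 Bb4 Db5 | A4 C5 Eb5 | B4 D5 F5
That's a consistent up a 2nd shift per cell, and no other grouping gives one.

3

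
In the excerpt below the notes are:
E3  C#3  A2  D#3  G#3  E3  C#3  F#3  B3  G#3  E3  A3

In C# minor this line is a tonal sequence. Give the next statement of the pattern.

Taking 4-note groups, the heads are E3, G#3, B3: the pattern moves up a 3rd.
So cell 4 is D#4 B3 G#3 C#4.

D#4 B3 G#3 C#4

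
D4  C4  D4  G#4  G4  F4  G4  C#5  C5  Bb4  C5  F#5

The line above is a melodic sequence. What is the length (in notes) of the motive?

Try groups of 4 (3 cells in 12 notes):
D4 C4 D4 G#4 | G4 F4 G4 C#5 | C5 Bb4 C5 F#5
Each cell is the previous one up a 4th — so the unit is 4 notes.

4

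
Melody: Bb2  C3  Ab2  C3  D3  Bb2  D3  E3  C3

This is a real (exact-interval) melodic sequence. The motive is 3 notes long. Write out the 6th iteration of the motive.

With a 3-note motive the entries are Bb2, C3, D3, each up a 2nd from the previous.
Extending up a 2nd: E3 → F#3 → G#3.
So cell 6 is G#3 A#3 F#3.

G#3 A#3 F#3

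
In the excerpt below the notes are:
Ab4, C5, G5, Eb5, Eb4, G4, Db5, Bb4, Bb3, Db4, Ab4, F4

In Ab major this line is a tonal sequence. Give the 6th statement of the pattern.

The 4-note cells begin on Ab4, Eb4, Bb3 — each down a 4th from the last.
Continuing the starts: F3 → C3 → G2.
So cell 6 is G2 Bb2 F3 Db3.

G2 Bb2 F3 Db3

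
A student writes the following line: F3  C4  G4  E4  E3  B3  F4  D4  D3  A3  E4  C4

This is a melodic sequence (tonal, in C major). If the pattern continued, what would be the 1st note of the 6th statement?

A2

The unit is 4 notes. Position-1 pitches of the 3 shown cells: F3, E3, D3.
Carrying that down a 2nd forward: C3 → B2 → A2.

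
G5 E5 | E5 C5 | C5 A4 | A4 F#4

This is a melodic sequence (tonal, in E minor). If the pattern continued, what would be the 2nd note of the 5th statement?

D4

With 2-note cells, note 2 of each statement runs E5, C5, A4, F#4.
One more down a 3rd gives D4.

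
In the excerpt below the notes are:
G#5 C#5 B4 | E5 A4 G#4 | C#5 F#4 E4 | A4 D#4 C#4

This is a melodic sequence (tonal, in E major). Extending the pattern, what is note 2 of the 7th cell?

The unit is 3 notes. Position-2 pitches of the 4 shown cells: C#5, A4, F#4, D#4.
Carrying that down a 3rd forward: B3 → G#3 → E3.

E3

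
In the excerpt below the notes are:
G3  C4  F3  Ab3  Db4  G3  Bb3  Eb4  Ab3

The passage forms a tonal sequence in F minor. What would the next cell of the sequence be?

C4 F4 Bb3

With a 3-note motive the entries are G3, Ab3, Bb3, each up a 2nd from the previous.
From C4 the diatonic shape gives C4 F4 Bb3.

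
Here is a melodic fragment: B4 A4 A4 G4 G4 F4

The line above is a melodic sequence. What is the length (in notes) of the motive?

There are 6 notes; a 2-note unit gives 3 cells:
B4 A4 | A4 G4 | G4 F4
Each cell is the previous one down a 2nd — so the unit is 2 notes.

2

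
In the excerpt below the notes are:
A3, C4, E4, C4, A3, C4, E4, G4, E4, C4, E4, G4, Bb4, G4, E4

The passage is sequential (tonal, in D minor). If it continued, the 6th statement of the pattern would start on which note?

With a 5-note motive the entries are A3, C4, E4, each up a 3rd from the previous.
Extending the heads up a 3rd: G4 → Bb4 → D5.

D5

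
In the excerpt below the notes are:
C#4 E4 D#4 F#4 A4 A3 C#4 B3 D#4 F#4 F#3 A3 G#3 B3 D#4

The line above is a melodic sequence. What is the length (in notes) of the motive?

Try groups of 5 (3 cells in 15 notes):
C#4 E4 D#4 F#4 A4 | A3 C#4 B3 D#4 F#4 | F#3 A3 G#3 B3 D#4
That's a consistent down a 3rd shift per cell, and no other grouping gives one.

5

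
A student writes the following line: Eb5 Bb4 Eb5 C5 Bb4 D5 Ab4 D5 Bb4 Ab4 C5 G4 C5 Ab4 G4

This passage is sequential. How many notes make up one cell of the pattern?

5

15 notes total. Splitting into 3 groups of 5:
Eb5 Bb4 Eb5 C5 Bb4 | D5 Ab4 D5 Bb4 Ab4 | C5 G4 C5 Ab4 G4
Each cell is the previous one down a 2nd — so the unit is 5 notes.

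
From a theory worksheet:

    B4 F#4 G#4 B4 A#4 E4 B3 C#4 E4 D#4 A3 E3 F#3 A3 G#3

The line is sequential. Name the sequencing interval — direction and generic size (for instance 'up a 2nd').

down a 5th

With a 5-note motive the entries are B4, E4, A3, each down a 5th from the previous.
From B4 to E4: down a 5th.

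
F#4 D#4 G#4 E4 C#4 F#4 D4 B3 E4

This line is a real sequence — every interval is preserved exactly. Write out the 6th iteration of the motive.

Taking 3-note groups, the heads are F#4, E4, D4: the pattern moves down a 2nd.
Carrying on: C4 → Bb3 → Ab3.
Statement 6 starts on Ab3 and keeps the same exact contour: Ab3 F3 Bb3.

Ab3 F3 Bb3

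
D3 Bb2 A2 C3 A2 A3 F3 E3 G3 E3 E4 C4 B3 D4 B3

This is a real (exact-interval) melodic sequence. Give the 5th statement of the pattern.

F#5 D5 C#5 E5 C#5

With a 5-note motive the entries are D3, A3, E4, each up a 5th from the previous.
Carrying on: B4 → F#5.
From F#5 the exact shape gives F#5 D5 C#5 E5 C#5.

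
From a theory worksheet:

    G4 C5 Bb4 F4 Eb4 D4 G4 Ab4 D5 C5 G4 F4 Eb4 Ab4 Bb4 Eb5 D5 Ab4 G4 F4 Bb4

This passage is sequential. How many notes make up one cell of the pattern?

7

There are 21 notes; a 7-note unit gives 3 cells:
G4 C5 Bb4 F4 Eb4 D4 G4 | Ab4 D5 C5 G4 F4 Eb4 Ab4 | Bb4 Eb5 D5 Ab4 G4 F4 Bb4
That's a consistent up a 2nd shift per cell, and no other grouping gives one.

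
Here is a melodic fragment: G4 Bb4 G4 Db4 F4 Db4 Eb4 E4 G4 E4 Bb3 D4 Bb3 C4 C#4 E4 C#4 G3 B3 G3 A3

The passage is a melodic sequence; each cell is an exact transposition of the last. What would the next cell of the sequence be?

Unit = 7 notes; the statements start on G4, E4, C#4, moving down a 3rd each time.
Statement 4 starts on A#3 and keeps the same exact contour: A#3 C#4 A#3 E3 G#3 E3 F#3.

A#3 C#4 A#3 E3 G#3 E3 F#3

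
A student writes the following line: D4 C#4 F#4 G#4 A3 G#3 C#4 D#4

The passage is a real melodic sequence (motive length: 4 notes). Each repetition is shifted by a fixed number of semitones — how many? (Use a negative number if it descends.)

Taking 4-note groups, the heads are D4, A3: the pattern moves down a 4th.
Counting half-steps from D4 to A3: -5.

-5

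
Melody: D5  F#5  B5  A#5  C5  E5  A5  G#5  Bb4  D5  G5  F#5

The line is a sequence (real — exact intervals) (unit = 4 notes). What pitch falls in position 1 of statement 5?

Gb4

The unit is 4 notes. Position-1 pitches of the 3 shown cells: D5, C5, Bb4.
Carrying that down a 2nd forward: Ab4 → Gb4.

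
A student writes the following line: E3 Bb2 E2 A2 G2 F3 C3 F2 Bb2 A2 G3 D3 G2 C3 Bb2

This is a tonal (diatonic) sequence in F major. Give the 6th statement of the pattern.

C4 G3 C3 F3 E3

With a 5-note motive the entries are E3, F3, G3, each up a 2nd from the previous.
Extending up a 2nd: A3 → Bb3 → C4.
From C4 the diatonic shape gives C4 G3 C3 F3 E3.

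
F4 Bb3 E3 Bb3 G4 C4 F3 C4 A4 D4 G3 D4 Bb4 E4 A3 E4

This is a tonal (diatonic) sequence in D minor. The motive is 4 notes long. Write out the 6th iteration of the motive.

Taking 4-note groups, the heads are F4, G4, A4, Bb4: the pattern moves up a 2nd.
Carrying on: C5 → D5.
Statement 6 starts on D5 and keeps the same diatonic contour: D5 G4 C4 G4.

D5 G4 C4 G4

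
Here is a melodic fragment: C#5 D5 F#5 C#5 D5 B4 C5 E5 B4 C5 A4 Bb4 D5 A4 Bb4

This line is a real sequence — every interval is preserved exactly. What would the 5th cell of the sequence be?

F4 Gb4 Bb4 F4 Gb4

Taking 5-note groups, the heads are C#5, B4, A4: the pattern moves down a 2nd.
Continuing the starts: G4 → F4.
From F4 the exact shape gives F4 Gb4 Bb4 F4 Gb4.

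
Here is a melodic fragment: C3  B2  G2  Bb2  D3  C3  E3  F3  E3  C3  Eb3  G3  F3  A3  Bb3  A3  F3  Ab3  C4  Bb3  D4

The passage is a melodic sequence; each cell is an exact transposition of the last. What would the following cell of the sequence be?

Eb4 D4 Bb3 Db4 F4 Eb4 G4

The 7-note cells begin on C3, F3, Bb3 — each up a 4th from the last.
From Eb4 the exact shape gives Eb4 D4 Bb3 Db4 F4 Eb4 G4.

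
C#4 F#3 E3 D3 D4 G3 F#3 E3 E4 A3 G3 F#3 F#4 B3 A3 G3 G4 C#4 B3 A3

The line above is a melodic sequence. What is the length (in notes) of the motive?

4

There are 20 notes; a 4-note unit gives 5 cells:
C#4 F#3 E3 D3 | D4 G3 F#3 E3 | E4 A3 G3 F#3 | F#4 B3 A3 G3 | G4 C#4 B3 A3
Every group is a transposition up a 2nd of the one before; no shorter unit works.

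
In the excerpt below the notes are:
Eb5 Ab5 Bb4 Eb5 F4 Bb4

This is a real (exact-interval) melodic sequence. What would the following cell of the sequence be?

C4 F4

With a 2-note motive the entries are Eb5, Bb4, F4, each down a 4th from the previous.
Statement 4 starts on C4 and keeps the same exact contour: C4 F4.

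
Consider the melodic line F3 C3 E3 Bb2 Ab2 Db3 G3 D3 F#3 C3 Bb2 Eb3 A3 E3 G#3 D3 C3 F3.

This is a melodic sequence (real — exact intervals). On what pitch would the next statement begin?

Taking 6-note groups, the heads are F3, G3, A3: the pattern moves up a 2nd.
One more step up a 2nd gives B3.

B3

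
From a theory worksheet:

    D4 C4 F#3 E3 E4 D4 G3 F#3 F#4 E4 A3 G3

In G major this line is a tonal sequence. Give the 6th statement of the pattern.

B4 A4 D4 C4

With a 4-note motive the entries are D4, E4, F#4, each up a 2nd from the previous.
Continuing the starts: G4 → A4 → B4.
So cell 6 is B4 A4 D4 C4.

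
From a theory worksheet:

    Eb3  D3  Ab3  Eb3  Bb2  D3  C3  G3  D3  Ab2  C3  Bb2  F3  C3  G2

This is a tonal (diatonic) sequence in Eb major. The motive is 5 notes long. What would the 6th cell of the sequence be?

G2 F2 C3 G2 D2

Unit = 5 notes; the statements start on Eb3, D3, C3, moving down a 2nd each time.
Continuing the starts: Bb2 → Ab2 → G2.
So cell 6 is G2 F2 C3 G2 D2.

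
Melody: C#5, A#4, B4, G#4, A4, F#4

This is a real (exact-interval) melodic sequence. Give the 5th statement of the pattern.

F4 D4

With a 2-note motive the entries are C#5, B4, A4, each down a 2nd from the previous.
Extending down a 2nd: G4 → F4.
Statement 5 starts on F4 and keeps the same exact contour: F4 D4.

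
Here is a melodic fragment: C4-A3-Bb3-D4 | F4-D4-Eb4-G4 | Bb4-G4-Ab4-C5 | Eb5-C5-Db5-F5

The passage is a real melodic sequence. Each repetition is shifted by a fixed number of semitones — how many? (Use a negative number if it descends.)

5

Unit = 4 notes; the statements start on C4, F4, Bb4, Eb5, moving up a 4th each time.
C4 to F4 spans +5 semitones.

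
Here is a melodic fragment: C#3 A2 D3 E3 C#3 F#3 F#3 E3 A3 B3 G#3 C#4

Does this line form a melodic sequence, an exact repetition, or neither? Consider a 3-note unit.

neither

Note 1 of cell 3 is F#3; if this were a sequence it would be G#3. No unit length gives a consistent transposition pattern.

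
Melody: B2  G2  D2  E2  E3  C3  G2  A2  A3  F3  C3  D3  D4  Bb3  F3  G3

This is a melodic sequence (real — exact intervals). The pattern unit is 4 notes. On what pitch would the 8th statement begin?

With a 4-note motive the entries are B2, E3, A3, D4, each up a 4th from the previous.
Extending the heads up a 4th: G4 → C5 → F5 → Bb5.

Bb5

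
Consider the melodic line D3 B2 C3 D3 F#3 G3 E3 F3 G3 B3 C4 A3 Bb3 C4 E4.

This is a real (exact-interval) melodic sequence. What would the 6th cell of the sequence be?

Eb5 C5 Db5 Eb5 G5

Taking 5-note groups, the heads are D3, G3, C4: the pattern moves up a 4th.
Extending up a 4th: F4 → Bb4 → Eb5.
So cell 6 is Eb5 C5 Db5 Eb5 G5.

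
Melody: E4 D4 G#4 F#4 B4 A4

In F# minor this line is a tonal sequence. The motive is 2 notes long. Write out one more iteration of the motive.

D5 C#5

Unit = 2 notes; the statements start on E4, G#4, B4, moving up a 3rd each time.
From D5 the diatonic shape gives D5 C#5.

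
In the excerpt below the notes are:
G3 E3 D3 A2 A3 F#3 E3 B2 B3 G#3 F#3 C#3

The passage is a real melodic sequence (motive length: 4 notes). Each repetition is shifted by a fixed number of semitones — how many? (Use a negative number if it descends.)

2

With a 4-note motive the entries are G3, A3, B3, each up a 2nd from the previous.
G3 to A3 spans +2 semitones.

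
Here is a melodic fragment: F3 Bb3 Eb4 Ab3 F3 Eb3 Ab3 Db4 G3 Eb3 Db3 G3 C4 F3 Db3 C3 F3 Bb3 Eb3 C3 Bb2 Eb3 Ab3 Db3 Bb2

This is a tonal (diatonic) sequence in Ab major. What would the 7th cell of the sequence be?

G2 C3 F3 Bb2 G2

Taking 5-note groups, the heads are F3, Eb3, Db3, C3, Bb2: the pattern moves down a 2nd.
Extending down a 2nd: Ab2 → G2.
From G2 the diatonic shape gives G2 C3 F3 Bb2 G2.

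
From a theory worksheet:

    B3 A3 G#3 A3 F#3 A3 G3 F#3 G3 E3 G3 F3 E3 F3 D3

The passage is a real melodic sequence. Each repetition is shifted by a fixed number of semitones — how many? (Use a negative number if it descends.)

-2

Taking 5-note groups, the heads are B3, A3, G3: the pattern moves down a 2nd.
B3 to A3 spans -2 semitones.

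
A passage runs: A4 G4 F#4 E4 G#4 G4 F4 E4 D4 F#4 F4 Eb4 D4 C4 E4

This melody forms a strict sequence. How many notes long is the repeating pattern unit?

There are 15 notes; a 5-note unit gives 3 cells:
A4 G4 F#4 E4 G#4 | G4 F4 E4 D4 F#4 | F4 Eb4 D4 C4 E4
That's a consistent down a 2nd shift per cell, and no other grouping gives one.

5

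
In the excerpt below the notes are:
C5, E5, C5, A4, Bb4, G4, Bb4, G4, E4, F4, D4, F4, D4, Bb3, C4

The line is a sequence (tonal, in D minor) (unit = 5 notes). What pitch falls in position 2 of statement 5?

The unit is 5 notes. Position-2 pitches of the 3 shown cells: E5, Bb4, F4.
Carrying that down a 4th forward: C4 → G3.

G3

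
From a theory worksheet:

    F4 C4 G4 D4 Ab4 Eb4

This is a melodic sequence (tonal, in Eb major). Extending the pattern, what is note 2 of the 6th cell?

Grouping in 2s, the 2nd note of each cell is C4, D4, Eb4.
Each moves up a 2nd. Continuing: F4 → G4 → Ab4.

Ab4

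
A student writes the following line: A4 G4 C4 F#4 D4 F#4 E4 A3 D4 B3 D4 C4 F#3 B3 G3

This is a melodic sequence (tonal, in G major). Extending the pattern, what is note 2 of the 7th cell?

B2

The unit is 5 notes. Position-2 pitches of the 3 shown cells: G4, E4, C4.
Each moves down a 3rd. Continuing: A3 → F#3 → D3 → B2.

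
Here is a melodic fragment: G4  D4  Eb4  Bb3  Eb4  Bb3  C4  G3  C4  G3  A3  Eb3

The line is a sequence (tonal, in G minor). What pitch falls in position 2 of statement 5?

C3

Grouping in 4s, the 2nd note of each cell is D4, Bb3, G3.
Carrying that down a 3rd forward: Eb3 → C3.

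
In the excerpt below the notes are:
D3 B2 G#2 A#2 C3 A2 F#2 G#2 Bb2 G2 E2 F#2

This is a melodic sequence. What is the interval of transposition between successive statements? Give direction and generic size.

Taking 4-note groups, the heads are D3, C3, Bb2: the pattern moves down a 2nd.
D3 to C3 is down a 2nd.

down a 2nd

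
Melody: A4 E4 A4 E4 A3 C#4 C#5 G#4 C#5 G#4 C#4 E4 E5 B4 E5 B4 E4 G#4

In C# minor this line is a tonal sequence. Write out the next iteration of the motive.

With a 6-note motive the entries are A4, C#5, E5, each up a 3rd from the previous.
From G#5 the diatonic shape gives G#5 D#5 G#5 D#5 G#4 B4.

G#5 D#5 G#5 D#5 G#4 B4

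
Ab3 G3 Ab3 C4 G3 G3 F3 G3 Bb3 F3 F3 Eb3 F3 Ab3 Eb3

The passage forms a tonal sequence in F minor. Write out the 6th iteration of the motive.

C3 Bb2 C3 Eb3 Bb2

Taking 5-note groups, the heads are Ab3, G3, F3: the pattern moves down a 2nd.
Continuing the starts: Eb3 → Db3 → C3.
So cell 6 is C3 Bb2 C3 Eb3 Bb2.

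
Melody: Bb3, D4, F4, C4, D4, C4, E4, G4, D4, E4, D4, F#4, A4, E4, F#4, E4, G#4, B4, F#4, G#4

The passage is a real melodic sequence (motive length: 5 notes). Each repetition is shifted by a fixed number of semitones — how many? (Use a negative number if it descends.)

2

The 5-note cells begin on Bb3, C4, D4, E4 — each up a 2nd from the last.
Bb3 to C4 spans +2 semitones.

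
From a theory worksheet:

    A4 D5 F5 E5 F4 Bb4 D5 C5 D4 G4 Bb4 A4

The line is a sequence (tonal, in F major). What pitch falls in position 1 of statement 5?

The unit is 4 notes. Position-1 pitches of the 3 shown cells: A4, F4, D4.
Extending down a 3rd: Bb3 → G3.

G3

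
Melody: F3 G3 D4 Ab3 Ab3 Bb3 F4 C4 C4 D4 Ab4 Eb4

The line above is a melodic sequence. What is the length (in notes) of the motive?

4

Try groups of 4 (3 cells in 12 notes):
F3 G3 D4 Ab3 | Ab3 Bb3 F4 C4 | C4 D4 Ab4 Eb4
Each cell is the previous one up a 3rd — so the unit is 4 notes.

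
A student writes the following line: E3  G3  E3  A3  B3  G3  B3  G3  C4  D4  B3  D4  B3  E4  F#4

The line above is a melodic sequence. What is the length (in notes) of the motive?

5

15 notes total. Splitting into 3 groups of 5:
E3 G3 E3 A3 B3 | G3 B3 G3 C4 D4 | B3 D4 B3 E4 F#4
That's a consistent up a 3rd shift per cell, and no other grouping gives one.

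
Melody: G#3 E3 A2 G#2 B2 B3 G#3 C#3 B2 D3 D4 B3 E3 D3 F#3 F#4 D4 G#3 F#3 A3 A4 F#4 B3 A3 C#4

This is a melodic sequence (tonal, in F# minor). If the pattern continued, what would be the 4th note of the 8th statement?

Grouping in 5s, the 4th note of each cell is G#2, B2, D3, F#3, A3.
Each moves up a 3rd. Continuing: C#4 → E4 → G#4.

G#4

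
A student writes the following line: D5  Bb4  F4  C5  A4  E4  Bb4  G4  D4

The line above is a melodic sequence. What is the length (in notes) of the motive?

Try groups of 3 (3 cells in 9 notes):
D5 Bb4 F4 | C5 A4 E4 | Bb4 G4 D4
Every group is a transposition down a 2nd of the one before; no shorter unit works.

3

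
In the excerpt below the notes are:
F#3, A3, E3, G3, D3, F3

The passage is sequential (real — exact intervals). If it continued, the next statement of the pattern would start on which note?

C3

Taking 2-note groups, the heads are F#3, E3, D3: the pattern moves down a 2nd.
One more step down a 2nd gives C3.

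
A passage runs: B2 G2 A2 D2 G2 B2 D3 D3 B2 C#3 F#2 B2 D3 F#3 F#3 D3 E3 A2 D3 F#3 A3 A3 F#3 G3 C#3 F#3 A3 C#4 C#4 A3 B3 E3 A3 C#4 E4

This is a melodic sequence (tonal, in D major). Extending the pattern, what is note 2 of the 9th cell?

B4

The unit is 7 notes. Position-2 pitches of the 5 shown cells: G2, B2, D3, F#3, A3.
Extending up a 3rd: C#4 → E4 → G4 → B4.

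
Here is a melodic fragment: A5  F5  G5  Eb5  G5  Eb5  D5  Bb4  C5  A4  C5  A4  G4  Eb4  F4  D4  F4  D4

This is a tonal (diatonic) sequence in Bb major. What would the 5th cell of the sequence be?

The 6-note cells begin on A5, D5, G4 — each down a 5th from the last.
Carrying on: C4 → F3.
So cell 5 is F3 D3 Eb3 C3 Eb3 C3.

F3 D3 Eb3 C3 Eb3 C3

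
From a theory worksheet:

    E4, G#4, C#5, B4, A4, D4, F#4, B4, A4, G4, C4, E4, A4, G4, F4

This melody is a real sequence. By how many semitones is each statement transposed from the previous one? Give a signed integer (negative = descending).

Unit = 5 notes; the statements start on E4, D4, C4, moving down a 2nd each time.
E4 to D4 spans -2 semitones.

-2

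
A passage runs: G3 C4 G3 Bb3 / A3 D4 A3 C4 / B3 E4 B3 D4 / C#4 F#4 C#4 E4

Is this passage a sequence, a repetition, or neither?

Each 4-note cell is the previous one transposed up a 2nd.

sequence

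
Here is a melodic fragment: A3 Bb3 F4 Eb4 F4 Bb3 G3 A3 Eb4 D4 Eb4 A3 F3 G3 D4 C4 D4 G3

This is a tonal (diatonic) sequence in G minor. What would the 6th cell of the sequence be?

C3 D3 A3 G3 A3 D3

With a 6-note motive the entries are A3, G3, F3, each down a 2nd from the previous.
Extending down a 2nd: Eb3 → D3 → C3.
Statement 6 starts on C3 and keeps the same diatonic contour: C3 D3 A3 G3 A3 D3.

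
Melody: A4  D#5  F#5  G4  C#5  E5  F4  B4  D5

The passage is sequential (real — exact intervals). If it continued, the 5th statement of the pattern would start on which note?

Db4

Taking 3-note groups, the heads are A4, G4, F4: the pattern moves down a 2nd.
Extending the heads down a 2nd: Eb4 → Db4.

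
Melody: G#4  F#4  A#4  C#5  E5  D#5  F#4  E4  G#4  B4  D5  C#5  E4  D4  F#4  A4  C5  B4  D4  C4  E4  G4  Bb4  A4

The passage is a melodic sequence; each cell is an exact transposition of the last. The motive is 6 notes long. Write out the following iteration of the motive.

With a 6-note motive the entries are G#4, F#4, E4, D4, each down a 2nd from the previous.
Statement 5 starts on C4 and keeps the same exact contour: C4 Bb3 D4 F4 Ab4 G4.

C4 Bb3 D4 F4 Ab4 G4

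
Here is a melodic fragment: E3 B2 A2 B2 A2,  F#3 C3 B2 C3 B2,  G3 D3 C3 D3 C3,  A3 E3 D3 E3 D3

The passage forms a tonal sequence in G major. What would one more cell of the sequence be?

Taking 5-note groups, the heads are E3, F#3, G3, A3: the pattern moves up a 2nd.
Statement 5 starts on B3 and keeps the same diatonic contour: B3 F#3 E3 F#3 E3.

B3 F#3 E3 F#3 E3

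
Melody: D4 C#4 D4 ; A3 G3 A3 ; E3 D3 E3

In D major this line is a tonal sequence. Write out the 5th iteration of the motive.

With a 3-note motive the entries are D4, A3, E3, each down a 4th from the previous.
Continuing the starts: B2 → F#2.
Statement 5 starts on F#2 and keeps the same diatonic contour: F#2 E2 F#2.

F#2 E2 F#2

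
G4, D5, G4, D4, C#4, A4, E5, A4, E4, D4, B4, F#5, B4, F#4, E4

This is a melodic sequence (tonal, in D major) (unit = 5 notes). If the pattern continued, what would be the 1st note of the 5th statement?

With 5-note cells, note 1 of each statement runs G4, A4, B4.
Carrying that up a 2nd forward: C#5 → D5.

D5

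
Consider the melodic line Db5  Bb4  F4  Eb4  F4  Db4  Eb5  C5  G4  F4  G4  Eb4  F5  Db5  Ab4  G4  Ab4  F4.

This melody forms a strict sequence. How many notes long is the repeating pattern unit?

There are 18 notes; a 6-note unit gives 3 cells:
Db5 Bb4 F4 Eb4 F4 Db4 | Eb5 C5 G4 F4 G4 Eb4 | F5 Db5 Ab4 G4 Ab4 F4
Each cell is the previous one up a 2nd — so the unit is 6 notes.

6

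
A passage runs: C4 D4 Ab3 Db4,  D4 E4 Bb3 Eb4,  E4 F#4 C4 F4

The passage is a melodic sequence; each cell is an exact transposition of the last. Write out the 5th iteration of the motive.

Taking 4-note groups, the heads are C4, D4, E4: the pattern moves up a 2nd.
Continuing the starts: F#4 → G#4.
Statement 5 starts on G#4 and keeps the same exact contour: G#4 A#4 E4 A4.

G#4 A#4 E4 A4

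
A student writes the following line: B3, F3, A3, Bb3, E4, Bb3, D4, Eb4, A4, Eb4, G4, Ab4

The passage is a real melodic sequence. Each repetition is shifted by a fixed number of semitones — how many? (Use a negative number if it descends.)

The 4-note cells begin on B3, E4, A4 — each up a 4th from the last.
B3→E4 is 64 − 59 = 5 semitones.

5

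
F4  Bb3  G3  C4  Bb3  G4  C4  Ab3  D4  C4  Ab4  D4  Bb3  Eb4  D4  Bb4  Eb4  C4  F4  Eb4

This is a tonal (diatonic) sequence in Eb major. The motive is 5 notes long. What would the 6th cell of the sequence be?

The 5-note cells begin on F4, G4, Ab4, Bb4 — each up a 2nd from the last.
Extending up a 2nd: C5 → D5.
From D5 the diatonic shape gives D5 G4 Eb4 Ab4 G4.

D5 G4 Eb4 Ab4 G4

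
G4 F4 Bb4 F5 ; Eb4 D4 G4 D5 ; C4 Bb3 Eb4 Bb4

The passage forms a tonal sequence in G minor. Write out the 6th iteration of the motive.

D3 C3 F3 C4

Unit = 4 notes; the statements start on G4, Eb4, C4, moving down a 3rd each time.
Continuing the starts: A3 → F3 → D3.
From D3 the diatonic shape gives D3 C3 F3 C4.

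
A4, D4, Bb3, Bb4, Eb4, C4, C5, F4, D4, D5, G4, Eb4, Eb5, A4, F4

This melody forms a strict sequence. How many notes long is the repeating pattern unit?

15 notes total. Splitting into 5 groups of 3:
A4 D4 Bb3 | Bb4 Eb4 C4 | C5 F4 D4 | D5 G4 Eb4 | Eb5 A4 F4
That's a consistent up a 2nd shift per cell, and no other grouping gives one.

3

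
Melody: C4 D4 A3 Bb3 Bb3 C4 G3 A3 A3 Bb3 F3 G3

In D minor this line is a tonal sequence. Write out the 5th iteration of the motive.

F3 G3 D3 E3

Unit = 4 notes; the statements start on C4, Bb3, A3, moving down a 2nd each time.
Carrying on: G3 → F3.
From F3 the diatonic shape gives F3 G3 D3 E3.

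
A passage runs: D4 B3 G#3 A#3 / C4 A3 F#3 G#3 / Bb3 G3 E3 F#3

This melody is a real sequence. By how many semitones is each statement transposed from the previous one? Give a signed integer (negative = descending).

-2

With a 4-note motive the entries are D4, C4, Bb3, each down a 2nd from the previous.
D4→C4 is 60 − 62 = -2 semitones.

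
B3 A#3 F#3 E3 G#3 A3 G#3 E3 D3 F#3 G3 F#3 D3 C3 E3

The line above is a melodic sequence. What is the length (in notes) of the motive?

5

There are 15 notes; a 5-note unit gives 3 cells:
B3 A#3 F#3 E3 G#3 | A3 G#3 E3 D3 F#3 | G3 F#3 D3 C3 E3
Every group is a transposition down a 2nd of the one before; no shorter unit works.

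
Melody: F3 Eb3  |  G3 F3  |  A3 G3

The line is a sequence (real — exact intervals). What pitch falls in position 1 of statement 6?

The unit is 2 notes. Position-1 pitches of the 3 shown cells: F3, G3, A3.
Extending up a 2nd: B3 → C#4 → D#4.

D#4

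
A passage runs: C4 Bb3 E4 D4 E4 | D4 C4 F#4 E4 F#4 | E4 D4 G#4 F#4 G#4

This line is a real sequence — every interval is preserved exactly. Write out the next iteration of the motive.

Taking 5-note groups, the heads are C4, D4, E4: the pattern moves up a 2nd.
Statement 4 starts on F#4 and keeps the same exact contour: F#4 E4 A#4 G#4 A#4.

F#4 E4 A#4 G#4 A#4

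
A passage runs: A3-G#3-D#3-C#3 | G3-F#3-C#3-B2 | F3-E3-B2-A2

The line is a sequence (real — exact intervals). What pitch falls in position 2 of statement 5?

C3

With 4-note cells, note 2 of each statement runs G#3, F#3, E3.
Each moves down a 2nd. Continuing: D3 → C3.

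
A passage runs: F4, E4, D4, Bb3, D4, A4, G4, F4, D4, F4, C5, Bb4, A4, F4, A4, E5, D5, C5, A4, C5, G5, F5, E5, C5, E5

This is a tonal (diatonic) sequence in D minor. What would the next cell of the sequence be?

Unit = 5 notes; the statements start on F4, A4, C5, E5, G5, moving up a 3rd each time.
Statement 6 starts on Bb5 and keeps the same diatonic contour: Bb5 A5 G5 E5 G5.

Bb5 A5 G5 E5 G5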